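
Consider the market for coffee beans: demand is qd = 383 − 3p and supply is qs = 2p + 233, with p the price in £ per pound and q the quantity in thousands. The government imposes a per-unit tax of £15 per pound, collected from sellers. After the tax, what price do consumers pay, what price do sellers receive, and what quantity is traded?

Consumers pay £36; sellers receive £21; quantity = 275.

Before the tax: set 383 − 3p = 2p + 233 → p* = £30, q* = 293.
With the tax collected from sellers, supply shifts: qs = 2(p − 15) + 233.
Solving gives q = 275 with consumers paying £36 and sellers receiving £21 (the £15 wedge).
The less price-elastic side of the market bears the larger share of a per-unit tax.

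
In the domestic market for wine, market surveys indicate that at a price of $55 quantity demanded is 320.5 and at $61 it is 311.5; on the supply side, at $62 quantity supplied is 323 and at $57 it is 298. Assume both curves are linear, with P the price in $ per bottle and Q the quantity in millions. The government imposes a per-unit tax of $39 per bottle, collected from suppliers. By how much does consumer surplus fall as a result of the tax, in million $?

Consumer surplus falls by $8715 million.

Demand slope: (311.5 − 320.5)/(61 − 55) = -1.5, so Qd = 403 − 1.5P.
Supply slope: (298 − 323)/(57 − 62) = 5, so Qs = 5P + 13.
Without the tax, 403 − 1.5P = 5P + 13 gives 6.5P = 390, so P* = $60 and Q* = 313.
With the tax collected from suppliers, supply shifts: Qs = 5(P − 39) + 13.
Solving gives Q = 268 with buyers paying $90 and suppliers receiving $51 (the $39 wedge).
ΔCS is the trapezoid between Q = 268 and Q = 313 of height $30: ½ · (313 + 268) · 30 = $8715.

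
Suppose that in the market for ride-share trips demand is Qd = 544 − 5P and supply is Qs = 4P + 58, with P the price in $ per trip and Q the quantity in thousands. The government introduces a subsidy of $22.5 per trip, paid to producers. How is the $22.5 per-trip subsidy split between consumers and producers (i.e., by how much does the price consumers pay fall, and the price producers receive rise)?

Before the subsidy: set 544 − 5P = 4P + 58 → P* = $54, Q* = 274.
With a per-unit subsidy paid to producers, each receives P + 22.5 per unit sold, so supply becomes Qs = 4(P + 22.5) + 58.
Solving gives Q = 324 with consumers paying $44 and producers receiving $66.5 (the $22.5 wedge).
Gain to consumers: $10; to producers: $12.5. (They sum to $22.5.)

Consumers gain $10 per trip; producers gain $12.5 per trip.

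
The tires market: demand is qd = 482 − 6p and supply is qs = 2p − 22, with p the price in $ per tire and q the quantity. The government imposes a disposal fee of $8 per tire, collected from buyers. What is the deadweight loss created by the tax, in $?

Deadweight loss = $48.

Before the tax: set 482 − 6p = 2p − 22 → p* = $63, q* = 104.
With the tax collected from buyers, demand (in seller-price terms) shifts: qd = 482 − 6(p + 8).
New equilibrium: buyers pay $65, sellers receive $57, q = 92. (Wedge: pb − ps = 8.)
Quantity falls by |ΔQ| = |104 − 92| = 12.
DWL = ½ · t · |ΔQ| = ½ · 8 · 12 = $48.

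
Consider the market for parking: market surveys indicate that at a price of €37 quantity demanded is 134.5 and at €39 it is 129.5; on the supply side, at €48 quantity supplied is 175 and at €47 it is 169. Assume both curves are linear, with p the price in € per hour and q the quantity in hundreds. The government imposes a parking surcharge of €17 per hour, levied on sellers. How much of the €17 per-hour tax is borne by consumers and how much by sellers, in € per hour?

Demand slope: (129.5 − 134.5)/(39 − 37) = -2.5, so qd = 227 − 2.5p.
Supply slope: (169 − 175)/(47 − 48) = 6, so qs = 6p − 113.
Without the tax, 227 − 2.5p = 6p − 113 gives 8.5p = 340, so p* = €40 and q* = 127.
With the tax collected from sellers, supply shifts: qs = 6(p − 17) − 113.
Solving gives q = 97 with consumers paying €52 and sellers receiving €35 (the €17 wedge).
Burden on consumers: €12; on sellers: €5. (They sum to €17.)

Consumers bear €12 per hour; sellers bear €5 per hour.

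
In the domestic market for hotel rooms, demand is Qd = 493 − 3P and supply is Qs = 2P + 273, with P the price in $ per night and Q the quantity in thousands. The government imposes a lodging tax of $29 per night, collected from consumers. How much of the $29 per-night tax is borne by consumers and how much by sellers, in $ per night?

Consumers bear $11.6 per night; sellers bear $17.4 per night.

Before the tax: set 493 − 3P = 2P + 273 → P* = $44, Q* = 361.
With the tax collected from consumers, demand (in seller-price terms) shifts: Qd = 493 − 3(P + 29).
Solving gives Q = 326.2 with consumers paying $55.6 and sellers receiving $26.6 (the $29 wedge).
Burden on consumers: $11.6; on sellers: $17.4. (They sum to $29.)
The less price-elastic side of the market bears the larger share of a per-unit tax.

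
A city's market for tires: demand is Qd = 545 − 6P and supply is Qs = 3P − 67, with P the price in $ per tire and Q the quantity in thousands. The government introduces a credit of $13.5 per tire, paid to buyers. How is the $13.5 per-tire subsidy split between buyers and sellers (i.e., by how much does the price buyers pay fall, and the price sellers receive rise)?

Buyers gain $4.5 per tire; sellers gain $9 per tire.

Without the subsidy, 545 − 6P = 3P − 67 gives 9P = 612, so P* = $68 and Q* = 137.
With a per-unit subsidy paid to buyers, each effectively pays P − 13.5, so demand becomes Qd = 545 − 6(P − 13.5).
Solving gives Q = 164 with buyers paying $63.5 and sellers receiving $77 (the $13.5 wedge).
Gain to buyers: $4.5; to sellers: $9. (They sum to $13.5.)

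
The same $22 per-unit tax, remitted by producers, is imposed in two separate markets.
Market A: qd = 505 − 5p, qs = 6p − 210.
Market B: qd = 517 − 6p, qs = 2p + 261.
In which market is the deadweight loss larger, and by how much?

Market A: pre-tax p* = $65, q* = 180; post-tax q = 120; deadweight loss = $660.
Market B: pre-tax p* = $32, q* = 325; post-tax q = 292; deadweight loss = $363.
Difference: $660 vs $363 → market A is larger by $297.

Market A, by $297.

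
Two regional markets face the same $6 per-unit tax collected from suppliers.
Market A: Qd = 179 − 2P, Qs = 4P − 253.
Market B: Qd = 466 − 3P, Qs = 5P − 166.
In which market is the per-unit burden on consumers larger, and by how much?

Market A, by $0.25.

Market A: pre-tax P* = $72, Q* = 35; post-tax Q = 27; per-unit burden on consumers = $4.
Market B: pre-tax P* = $79, Q* = 229; post-tax Q = 217.75; per-unit burden on consumers = $3.75.
Difference: $4 vs $3.75 → market A is larger by $0.25.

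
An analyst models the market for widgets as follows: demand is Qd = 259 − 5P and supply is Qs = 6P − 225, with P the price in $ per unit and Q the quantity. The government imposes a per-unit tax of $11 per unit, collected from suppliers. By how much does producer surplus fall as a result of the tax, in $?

Before the tax: set 259 − 5P = 6P − 225 → P* = $44, Q* = 39.
With the tax collected from suppliers, supply shifts: Qs = 6(P − 11) − 225.
New equilibrium: buyers pay $50, suppliers receive $39, Q = 9. (Wedge: Pb − Ps = 11.)
ΔPS is the trapezoid between Q = 9 and Q = 39 of height $5: ½ · (39 + 9) · 5 = $120.

Producer surplus falls by $120.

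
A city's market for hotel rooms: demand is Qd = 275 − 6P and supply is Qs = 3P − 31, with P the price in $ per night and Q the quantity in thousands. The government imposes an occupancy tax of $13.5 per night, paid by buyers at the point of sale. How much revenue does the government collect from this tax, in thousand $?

Tax revenue = $594 thousand.

Without the tax, 275 − 6P = 3P − 31 gives 9P = 306, so P* = $34 and Q* = 71.
With the tax collected from buyers, demand (in seller-price terms) shifts: Qd = 275 − 6(P + 13.5).
New equilibrium: buyers pay $38.5, sellers receive $25, Q = 44. (Wedge: Pb − Ps = 13.5.)
Revenue = t · Q = 13.5 · 44 = $594.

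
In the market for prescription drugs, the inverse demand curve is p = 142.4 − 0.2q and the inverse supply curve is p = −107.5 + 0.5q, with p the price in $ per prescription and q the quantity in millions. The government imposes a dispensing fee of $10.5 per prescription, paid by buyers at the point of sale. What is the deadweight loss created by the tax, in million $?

Inverting to q(p) form: qd = 712 − 5p; qs = 2p + 215.
Without the tax, 712 − 5p = 2p + 215 gives 7p = 497, so p* = $71 and q* = 357.
With the tax collected from buyers, demand (in seller-price terms) shifts: qd = 712 − 5(p + 10.5).
Solving gives q = 342 with buyers paying $74 and suppliers receiving $63.5 (the $10.5 wedge).
Quantity falls by |ΔQ| = |357 − 342| = 15.
DWL = ½ · t · |ΔQ| = ½ · 10.5 · 15 = $78.75.

Deadweight loss = $78.75 million.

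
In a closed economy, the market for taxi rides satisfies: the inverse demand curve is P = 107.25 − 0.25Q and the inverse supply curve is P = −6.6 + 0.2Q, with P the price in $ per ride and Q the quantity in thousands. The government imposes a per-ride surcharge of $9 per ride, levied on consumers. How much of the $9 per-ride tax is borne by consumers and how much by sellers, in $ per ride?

Inverting to Q(P) form: Qd = 429 − 4P; Qs = 5P + 33.
Before the tax: set 429 − 4P = 5P + 33 → P* = $44, Q* = 253.
With the tax collected from consumers, demand (in seller-price terms) shifts: Qd = 429 − 4(P + 9).
Solving gives Q = 233 with consumers paying $49 and sellers receiving $40 (the $9 wedge).
Burden on consumers: $5; on sellers: $4. (They sum to $9.)

Consumers bear $5 per ride; sellers bear $4 per ride.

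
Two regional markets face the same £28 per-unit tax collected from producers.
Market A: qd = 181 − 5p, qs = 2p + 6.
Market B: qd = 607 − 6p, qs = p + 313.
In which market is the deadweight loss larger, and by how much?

Market A, by £224.

Market A: pre-tax p* = £25, q* = 56; post-tax q = 16; deadweight loss = £560.
Market B: pre-tax p* = £42, q* = 355; post-tax q = 331; deadweight loss = £336.
Difference: £560 vs £336 → market A is larger by £224.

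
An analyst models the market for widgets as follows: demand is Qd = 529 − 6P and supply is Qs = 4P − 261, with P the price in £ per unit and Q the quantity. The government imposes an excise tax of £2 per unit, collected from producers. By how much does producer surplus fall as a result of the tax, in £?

Before the tax: set 529 − 6P = 4P − 261 → P* = £79, Q* = 55.
With the tax collected from producers, supply shifts: Qs = 4(P − 2) − 261.
Solving gives Q = 50.2 with consumers paying £79.8 and producers receiving £77.8 (the £2 wedge).
ΔPS is the trapezoid between Q = 50.2 and Q = 55 of height £1.2: ½ · (55 + 50.2) · 1.2 = £63.12.

Producer surplus falls by £63.12.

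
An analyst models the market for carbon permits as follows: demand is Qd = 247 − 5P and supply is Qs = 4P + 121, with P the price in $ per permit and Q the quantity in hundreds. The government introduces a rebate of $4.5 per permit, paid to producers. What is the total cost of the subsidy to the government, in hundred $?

Without the subsidy, 247 − 5P = 4P + 121 gives 9P = 126, so P* = $14 and Q* = 177.
With a per-unit subsidy paid to producers, each receives P + 4.5 per unit sold, so supply becomes Qs = 4(P + 4.5) + 121.
New equilibrium: buyers pay $12, producers receive $16.5, Q = 187. (Wedge: Pb − Ps = −4.5.)
Outlay = t · Q = 4.5 · 187 = $841.5.

Government outlay = $841.5 hundred.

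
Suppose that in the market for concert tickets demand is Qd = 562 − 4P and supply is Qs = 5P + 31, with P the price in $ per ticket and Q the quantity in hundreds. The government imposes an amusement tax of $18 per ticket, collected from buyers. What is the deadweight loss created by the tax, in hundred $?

Deadweight loss = $360 hundred.

Without the tax, 562 − 4P = 5P + 31 gives 9P = 531, so P* = $59 and Q* = 326.
With the tax collected from buyers, demand (in seller-price terms) shifts: Qd = 562 − 4(P + 18).
Solving gives Q = 286 with buyers paying $69 and producers receiving $51 (the $18 wedge).
Quantity falls by |ΔQ| = |326 − 286| = 40.
DWL = ½ · t · |ΔQ| = ½ · 18 · 40 = $360.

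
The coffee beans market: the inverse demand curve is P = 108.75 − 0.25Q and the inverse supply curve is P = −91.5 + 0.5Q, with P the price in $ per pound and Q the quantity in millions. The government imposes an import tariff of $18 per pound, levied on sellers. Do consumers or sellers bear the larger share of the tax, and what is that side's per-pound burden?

Rewrite in direct form: Qd = 435 − 4P and Qs = 2P + 183.
Without the tax, 435 − 4P = 2P + 183 gives 6P = 252, so P* = $42 and Q* = 267.
With the tax collected from sellers, supply shifts: Qs = 2(P − 18) + 183.
New equilibrium: consumers pay $48, sellers receive $30, Q = 243. (Wedge: Pb − Ps = 18.)
Per-pound burden: consumers $6, sellers $12.
Sellers take the larger share because supply is less price-elastic here (demand slope 4 vs supply slope 2).
The less price-elastic side of the market bears the larger share of a per-unit tax.

Sellers bear the larger share: $12 per pound.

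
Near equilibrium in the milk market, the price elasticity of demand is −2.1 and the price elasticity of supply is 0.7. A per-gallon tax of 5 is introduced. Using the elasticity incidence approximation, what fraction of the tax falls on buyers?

Incidence ratio: buyers' share ≈ εs / (εs + |εd|) = 0.7 / (0.7 + 2.1) = 0.25.
Supply is the less elastic side, so buyers bear the smaller share.

Buyers' share ≈ 0.25.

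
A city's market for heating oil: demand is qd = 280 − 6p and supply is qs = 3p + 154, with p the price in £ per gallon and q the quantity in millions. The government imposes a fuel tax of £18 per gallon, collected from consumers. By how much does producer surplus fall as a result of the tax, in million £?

Before the tax: set 280 − 6p = 3p + 154 → p* = £14, q* = 196.
With the tax collected from consumers, demand (in seller-price terms) shifts: qd = 280 − 6(p + 18).
Solving gives q = 160 with consumers paying £20 and producers receiving £2 (the £18 wedge).
ΔPS is the trapezoid between Q = 160 and Q = 196 of height £12: ½ · (196 + 160) · 12 = £2136.

Producer surplus falls by £2136 million.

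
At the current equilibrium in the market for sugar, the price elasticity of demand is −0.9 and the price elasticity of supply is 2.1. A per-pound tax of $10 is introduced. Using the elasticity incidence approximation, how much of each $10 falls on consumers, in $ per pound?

Incidence ratio: consumers' share ≈ εs / (εs + |εd|) = 2.1 / (2.1 + 0.9) = 0.7.
So consumers bear ≈ 0.7 × $10 = $7; suppliers bear $3.

Consumers bear ≈ $7 per pound.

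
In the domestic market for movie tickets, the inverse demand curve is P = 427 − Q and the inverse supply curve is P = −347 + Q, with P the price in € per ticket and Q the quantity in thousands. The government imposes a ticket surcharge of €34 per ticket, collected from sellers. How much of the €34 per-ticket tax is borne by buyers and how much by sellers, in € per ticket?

Rewrite in direct form: Qd = 427 − P and Qs = P + 347.
Before the tax: set 427 − P = P + 347 → P* = €40, Q* = 387.
With the tax collected from sellers, supply shifts: Qs = (P − 34) + 347.
Solving gives Q = 370 with buyers paying €57 and sellers receiving €23 (the €34 wedge).
Burden on buyers: €17; on sellers: €17. (They sum to €34.)

Buyers bear €17 per ticket; sellers bear €17 per ticket.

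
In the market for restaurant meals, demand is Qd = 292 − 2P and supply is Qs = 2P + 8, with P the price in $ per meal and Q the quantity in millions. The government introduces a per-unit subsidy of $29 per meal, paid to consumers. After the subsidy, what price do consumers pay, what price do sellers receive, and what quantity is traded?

Before the subsidy: set 292 − 2P = 2P + 8 → P* = $71, Q* = 150.
With a per-unit subsidy paid to consumers, each effectively pays P − 29, so demand becomes Qd = 292 − 2(P − 29).
New equilibrium: consumers pay $56.5, sellers receive $85.5, Q = 179. (Wedge: Pb − Ps = −29.)

Consumers pay $56.5; sellers receive $85.5; quantity = 179.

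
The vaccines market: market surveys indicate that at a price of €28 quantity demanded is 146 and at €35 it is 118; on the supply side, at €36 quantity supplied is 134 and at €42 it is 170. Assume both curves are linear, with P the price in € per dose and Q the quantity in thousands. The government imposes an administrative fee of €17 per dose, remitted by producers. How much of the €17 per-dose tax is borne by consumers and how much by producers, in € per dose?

Consumers bear €10.2 per dose; producers bear €6.8 per dose.

Demand slope: (118 − 146)/(35 − 28) = -4, so Qd = 258 − 4P.
Supply slope: (170 − 134)/(42 − 36) = 6, so Qs = 6P − 82.
Without the tax, 258 − 4P = 6P − 82 gives 10P = 340, so P* = €34 and Q* = 122.
With the tax collected from producers, supply shifts: Qs = 6(P − 17) − 82.
New equilibrium: consumers pay €44.2, producers receive €27.2, Q = 81.2. (Wedge: Pb − Ps = 17.)
Burden on consumers: €10.2; on producers: €6.8. (They sum to €17.)
The less price-elastic side of the market bears the larger share of a per-unit tax.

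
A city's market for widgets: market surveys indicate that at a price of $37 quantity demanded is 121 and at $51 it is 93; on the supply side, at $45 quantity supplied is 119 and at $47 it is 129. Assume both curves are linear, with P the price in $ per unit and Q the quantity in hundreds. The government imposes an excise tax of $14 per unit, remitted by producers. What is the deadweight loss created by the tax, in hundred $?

Demand slope: (93 − 121)/(51 − 37) = -2, so Qd = 195 − 2P.
Supply slope: (129 − 119)/(47 − 45) = 5, so Qs = 5P − 106.
Before the tax: set 195 − 2P = 5P − 106 → P* = $43, Q* = 109.
With the tax collected from producers, supply shifts: Qs = 5(P − 14) − 106.
New equilibrium: buyers pay $53, producers receive $39, Q = 89. (Wedge: Pb − Ps = 14.)
Quantity falls by |ΔQ| = |109 − 89| = 20.
DWL = ½ · t · |ΔQ| = ½ · 14 · 20 = $140.

Deadweight loss = $140 hundred.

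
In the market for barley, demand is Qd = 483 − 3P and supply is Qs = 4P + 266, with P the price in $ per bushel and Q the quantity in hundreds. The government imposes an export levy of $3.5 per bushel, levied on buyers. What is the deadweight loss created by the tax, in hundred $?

Deadweight loss = $10.5 hundred.

Without the tax, 483 − 3P = 4P + 266 gives 7P = 217, so P* = $31 and Q* = 390.
With the tax collected from buyers, demand (in seller-price terms) shifts: Qd = 483 − 3(P + 3.5).
New equilibrium: buyers pay $33, suppliers receive $29.5, Q = 384. (Wedge: Pb − Ps = 3.5.)
Quantity falls by |ΔQ| = |390 − 384| = 6.
DWL = ½ · t · |ΔQ| = ½ · 3.5 · 6 = $10.5.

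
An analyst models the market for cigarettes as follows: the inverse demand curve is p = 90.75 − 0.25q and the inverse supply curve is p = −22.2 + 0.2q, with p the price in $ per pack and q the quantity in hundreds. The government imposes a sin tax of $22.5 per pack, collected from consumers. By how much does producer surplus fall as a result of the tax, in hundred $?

Inverting to q(p) form: qd = 363 − 4p; qs = 5p + 111.
Before the tax: set 363 − 4p = 5p + 111 → p* = $28, q* = 251.
With the tax collected from consumers, demand (in seller-price terms) shifts: qd = 363 − 4(p + 22.5).
New equilibrium: consumers pay $40.5, producers receive $18, q = 201. (Wedge: pb − ps = 22.5.)
ΔPS is the trapezoid between Q = 201 and Q = 251 of height $10: ½ · (251 + 201) · 10 = $2260.

Producer surplus falls by $2260 hundred.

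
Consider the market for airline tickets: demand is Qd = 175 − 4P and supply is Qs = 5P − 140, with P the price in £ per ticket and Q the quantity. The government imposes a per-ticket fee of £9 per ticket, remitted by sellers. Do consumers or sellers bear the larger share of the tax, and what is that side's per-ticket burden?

Without the tax, 175 − 4P = 5P − 140 gives 9P = 315, so P* = £35 and Q* = 35.
With the tax collected from sellers, supply shifts: Qs = 5(P − 9) − 140.
New equilibrium: consumers pay £40, sellers receive £31, Q = 15. (Wedge: Pb − Ps = 9.)
Per-ticket burden: consumers £5, sellers £4.
Consumers take the larger share because demand is less price-elastic here (demand slope 4 vs supply slope 5).
The less price-elastic side of the market bears the larger share of a per-unit tax.

Consumers bear the larger share: £5 per ticket.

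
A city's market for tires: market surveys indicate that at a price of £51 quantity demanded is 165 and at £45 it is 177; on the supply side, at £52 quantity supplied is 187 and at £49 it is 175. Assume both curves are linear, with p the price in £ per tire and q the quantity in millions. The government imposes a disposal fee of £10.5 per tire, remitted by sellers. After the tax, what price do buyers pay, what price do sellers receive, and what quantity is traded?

Buyers pay £55; sellers receive £44.5; quantity = 157.

Demand slope: (177 − 165)/(45 − 51) = -2, so qd = 267 − 2p.
Supply slope: (175 − 187)/(49 − 52) = 4, so qs = 4p − 21.
Without the tax, 267 − 2p = 4p − 21 gives 6p = 288, so p* = £48 and q* = 171.
With the tax collected from sellers, supply shifts: qs = 4(p − 10.5) − 21.
New equilibrium: buyers pay £55, sellers receive £44.5, q = 157. (Wedge: pb − ps = 10.5.)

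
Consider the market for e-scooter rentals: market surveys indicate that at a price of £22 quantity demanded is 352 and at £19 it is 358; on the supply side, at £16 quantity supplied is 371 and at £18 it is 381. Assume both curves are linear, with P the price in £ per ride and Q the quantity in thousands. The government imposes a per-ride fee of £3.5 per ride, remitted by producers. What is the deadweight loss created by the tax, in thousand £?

Demand slope: (358 − 352)/(19 − 22) = -2, so Qd = 396 − 2P.
Supply slope: (381 − 371)/(18 − 16) = 5, so Qs = 5P + 291.
Without the tax, 396 − 2P = 5P + 291 gives 7P = 105, so P* = £15 and Q* = 366.
With the tax collected from producers, supply shifts: Qs = 5(P − 3.5) + 291.
New equilibrium: buyers pay £17.5, producers receive £14, Q = 361. (Wedge: Pb − Ps = 3.5.)
Quantity falls by |ΔQ| = |366 − 361| = 5.
DWL = ½ · t · |ΔQ| = ½ · 3.5 · 5 = £8.75.

Deadweight loss = £8.75 thousand.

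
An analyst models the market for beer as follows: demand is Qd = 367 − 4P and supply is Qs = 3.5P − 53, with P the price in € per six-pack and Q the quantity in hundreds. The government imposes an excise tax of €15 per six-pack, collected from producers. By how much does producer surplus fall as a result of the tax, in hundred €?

Without the tax, 367 − 4P = 3.5P − 53 gives 7.5P = 420, so P* = €56 and Q* = 143.
With the tax collected from producers, supply shifts: Qs = 3.5(P − 15) − 53.
New equilibrium: consumers pay €63, producers receive €48, Q = 115. (Wedge: Pb − Ps = 15.)
ΔPS is the trapezoid between Q = 115 and Q = 143 of height €8: ½ · (143 + 115) · 8 = €1032.

Producer surplus falls by €1032 hundred.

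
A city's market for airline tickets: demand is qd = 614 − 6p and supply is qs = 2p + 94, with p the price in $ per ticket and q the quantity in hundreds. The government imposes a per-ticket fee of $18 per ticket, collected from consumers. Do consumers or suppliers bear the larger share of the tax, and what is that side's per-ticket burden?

Suppliers bear the larger share: $13.5 per ticket.

Without the tax, 614 − 6p = 2p + 94 gives 8p = 520, so p* = $65 and q* = 224.
With the tax collected from consumers, demand (in seller-price terms) shifts: qd = 614 − 6(p + 18).
New equilibrium: consumers pay $69.5, suppliers receive $51.5, q = 197. (Wedge: pb − ps = 18.)
Per-ticket burden: consumers $4.5, suppliers $13.5.
Suppliers take the larger share because supply is less price-elastic here (demand slope 6 vs supply slope 2).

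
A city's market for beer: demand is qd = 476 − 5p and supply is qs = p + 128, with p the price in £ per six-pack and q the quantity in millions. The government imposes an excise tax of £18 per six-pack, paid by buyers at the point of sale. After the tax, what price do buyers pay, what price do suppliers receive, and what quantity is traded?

Without the tax, 476 − 5p = p + 128 gives 6p = 348, so p* = £58 and q* = 186.
With the tax collected from buyers, demand (in seller-price terms) shifts: qd = 476 − 5(p + 18).
Solving gives q = 171 with buyers paying £61 and suppliers receiving £43 (the £18 wedge).
The less price-elastic side of the market bears the larger share of a per-unit tax.

Buyers pay £61; suppliers receive £43; quantity = 171.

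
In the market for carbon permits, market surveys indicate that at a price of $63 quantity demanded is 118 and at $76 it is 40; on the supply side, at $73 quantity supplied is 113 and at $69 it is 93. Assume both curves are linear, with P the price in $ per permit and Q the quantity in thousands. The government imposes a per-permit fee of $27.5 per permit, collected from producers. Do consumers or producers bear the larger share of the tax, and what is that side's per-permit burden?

Producers bear the larger share: $15 per permit.

Demand slope: (40 − 118)/(76 − 63) = -6, so Qd = 496 − 6P.
Supply slope: (93 − 113)/(69 − 73) = 5, so Qs = 5P − 252.
Before the tax: set 496 − 6P = 5P − 252 → P* = $68, Q* = 88.
With the tax collected from producers, supply shifts: Qs = 5(P − 27.5) − 252.
Solving gives Q = 13 with consumers paying $80.5 and producers receiving $53 (the $27.5 wedge).
Per-permit burden: consumers $12.5, producers $15.
Producers take the larger share because supply is less price-elastic here (demand slope 6 vs supply slope 5).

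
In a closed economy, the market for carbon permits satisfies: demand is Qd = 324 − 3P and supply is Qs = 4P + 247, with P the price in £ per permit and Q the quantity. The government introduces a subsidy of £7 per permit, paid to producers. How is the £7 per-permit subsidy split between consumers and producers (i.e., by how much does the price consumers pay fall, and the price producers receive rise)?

Consumers gain £4 per permit; producers gain £3 per permit.

Without the subsidy, 324 − 3P = 4P + 247 gives 7P = 77, so P* = £11 and Q* = 291.
With a per-unit subsidy paid to producers, each receives P + 7 per unit sold, so supply becomes Qs = 4(P + 7) + 247.
New equilibrium: consumers pay £7, producers receive £14, Q = 303. (Wedge: Pb − Ps = −7.)
Gain to consumers: £4; to producers: £3. (They sum to £7.)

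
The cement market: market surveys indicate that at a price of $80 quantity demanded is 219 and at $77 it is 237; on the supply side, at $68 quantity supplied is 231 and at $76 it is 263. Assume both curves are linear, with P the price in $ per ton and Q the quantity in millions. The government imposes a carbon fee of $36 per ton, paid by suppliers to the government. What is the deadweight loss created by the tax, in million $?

Demand slope: (237 − 219)/(77 − 80) = -6, so Qd = 699 − 6P.
Supply slope: (263 − 231)/(76 − 68) = 4, so Qs = 4P − 41.
Without the tax, 699 − 6P = 4P − 41 gives 10P = 740, so P* = $74 and Q* = 255.
With the tax collected from suppliers, supply shifts: Qs = 4(P − 36) − 41.
New equilibrium: buyers pay $88.4, suppliers receive $52.4, Q = 168.6. (Wedge: Pb − Ps = 36.)
Quantity falls by |ΔQ| = |255 − 168.6| = 86.4.
DWL = ½ · t · |ΔQ| = ½ · 36 · 86.4 = $1555.2.

Deadweight loss = $1555.2 million.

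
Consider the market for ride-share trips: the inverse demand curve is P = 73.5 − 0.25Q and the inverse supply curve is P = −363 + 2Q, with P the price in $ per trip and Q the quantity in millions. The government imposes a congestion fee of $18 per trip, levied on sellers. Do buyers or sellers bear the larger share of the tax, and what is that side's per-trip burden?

Sellers bear the larger share: $16 per trip.

Inverting to Q(P) form: Qd = 294 − 4P; Qs = 0.5P + 181.5.
Without the tax, 294 − 4P = 0.5P + 181.5 gives 4.5P = 112.5, so P* = $25 and Q* = 194.
With the tax collected from sellers, supply shifts: Qs = 0.5(P − 18) + 181.5.
Solving gives Q = 186 with buyers paying $27 and sellers receiving $9 (the $18 wedge).
Per-trip burden: buyers $2, sellers $16.
Sellers take the larger share because supply is less price-elastic here (demand slope 4 vs supply slope 0.5).
The less price-elastic side of the market bears the larger share of a per-unit tax.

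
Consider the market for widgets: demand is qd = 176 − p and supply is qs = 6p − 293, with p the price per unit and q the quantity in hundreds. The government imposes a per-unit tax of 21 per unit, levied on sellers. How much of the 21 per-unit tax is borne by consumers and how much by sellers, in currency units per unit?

Consumers bear 18 per unit; sellers bear 3 per unit.

Before the tax: set 176 − p = 6p − 293 → p* = 67, q* = 109.
With the tax collected from sellers, supply shifts: qs = 6(p − 21) − 293.
New equilibrium: consumers pay 85, sellers receive 64, q = 91. (Wedge: pb − ps = 21.)
Burden on consumers: 18; on sellers: 3. (They sum to 21.)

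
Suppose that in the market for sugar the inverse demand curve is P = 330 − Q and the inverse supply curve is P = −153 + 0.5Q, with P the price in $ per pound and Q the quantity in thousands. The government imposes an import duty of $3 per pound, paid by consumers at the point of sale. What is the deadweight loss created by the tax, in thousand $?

Deadweight loss = $3 thousand.

Inverting to Q(P) form: Qd = 330 − P; Qs = 2P + 306.
Before the tax: set 330 − P = 2P + 306 → P* = $8, Q* = 322.
With the tax collected from consumers, demand (in seller-price terms) shifts: Qd = 330 − (P + 3).
New equilibrium: consumers pay $10, suppliers receive $7, Q = 320. (Wedge: Pb − Ps = 3.)
Quantity falls by |ΔQ| = |322 − 320| = 2.
DWL = ½ · t · |ΔQ| = ½ · 3 · 2 = $3.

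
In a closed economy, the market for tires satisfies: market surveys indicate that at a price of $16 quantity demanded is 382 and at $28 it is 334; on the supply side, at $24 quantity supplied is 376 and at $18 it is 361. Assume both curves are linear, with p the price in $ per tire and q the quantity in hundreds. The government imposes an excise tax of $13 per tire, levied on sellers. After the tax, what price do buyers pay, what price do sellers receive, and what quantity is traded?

Buyers pay $25; sellers receive $12; quantity = 346.

Demand slope: (334 − 382)/(28 − 16) = -4, so qd = 446 − 4p.
Supply slope: (361 − 376)/(18 − 24) = 2.5, so qs = 2.5p + 316.
Without the tax, 446 − 4p = 2.5p + 316 gives 6.5p = 130, so p* = $20 and q* = 366.
With the tax collected from sellers, supply shifts: qs = 2.5(p − 13) + 316.
New equilibrium: buyers pay $25, sellers receive $12, q = 346. (Wedge: pb − ps = 13.)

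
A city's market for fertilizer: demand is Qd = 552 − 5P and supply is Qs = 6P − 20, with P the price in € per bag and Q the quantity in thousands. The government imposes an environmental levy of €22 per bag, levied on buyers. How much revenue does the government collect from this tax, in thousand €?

Without the tax, 552 − 5P = 6P − 20 gives 11P = 572, so P* = €52 and Q* = 292.
With the tax collected from buyers, demand (in seller-price terms) shifts: Qd = 552 − 5(P + 22).
Solving gives Q = 232 with buyers paying €64 and producers receiving €42 (the €22 wedge).
Revenue = t · Q = 22 · 232 = €5104.

Tax revenue = €5104 thousand.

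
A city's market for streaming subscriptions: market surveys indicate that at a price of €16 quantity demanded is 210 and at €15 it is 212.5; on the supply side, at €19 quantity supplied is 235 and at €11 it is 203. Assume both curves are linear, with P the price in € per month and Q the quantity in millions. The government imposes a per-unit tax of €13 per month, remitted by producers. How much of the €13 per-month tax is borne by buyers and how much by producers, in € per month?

Buyers bear €8 per month; producers bear €5 per month.

Demand slope: (212.5 − 210)/(15 − 16) = -2.5, so Qd = 250 − 2.5P.
Supply slope: (203 − 235)/(11 − 19) = 4, so Qs = 4P + 159.
Before the tax: set 250 − 2.5P = 4P + 159 → P* = €14, Q* = 215.
With the tax collected from producers, supply shifts: Qs = 4(P − 13) + 159.
Solving gives Q = 195 with buyers paying €22 and producers receiving €9 (the €13 wedge).
Burden on buyers: €8; on producers: €5. (They sum to €13.)
The less price-elastic side of the market bears the larger share of a per-unit tax.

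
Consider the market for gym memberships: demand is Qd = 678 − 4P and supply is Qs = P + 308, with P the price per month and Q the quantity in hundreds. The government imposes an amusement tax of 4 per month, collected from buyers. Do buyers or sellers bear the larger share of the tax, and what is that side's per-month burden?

Without the tax, 678 − 4P = P + 308 gives 5P = 370, so P* = 74 and Q* = 382.
With the tax collected from buyers, demand (in seller-price terms) shifts: Qd = 678 − 4(P + 4).
Solving gives Q = 378.8 with buyers paying 74.8 and sellers receiving 70.8 (the 4 wedge).
Per-month burden: buyers 0.8, sellers 3.2.
Sellers take the larger share because supply is less price-elastic here (demand slope 4 vs supply slope 1).

Sellers bear the larger share: 3.2 per month.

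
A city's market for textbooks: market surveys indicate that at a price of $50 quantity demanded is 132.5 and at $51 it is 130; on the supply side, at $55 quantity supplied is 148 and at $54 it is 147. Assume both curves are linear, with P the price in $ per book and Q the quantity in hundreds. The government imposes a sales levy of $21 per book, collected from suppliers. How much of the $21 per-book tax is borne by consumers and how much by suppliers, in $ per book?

Consumers bear $6 per book; suppliers bear $15 per book.

Demand slope: (130 − 132.5)/(51 − 50) = -2.5, so Qd = 257.5 − 2.5P.
Supply slope: (147 − 148)/(54 − 55) = 1, so Qs = P + 93.
Without the tax, 257.5 − 2.5P = P + 93 gives 3.5P = 164.5, so P* = $47 and Q* = 140.
With the tax collected from suppliers, supply shifts: Qs = (P − 21) + 93.
New equilibrium: consumers pay $53, suppliers receive $32, Q = 125. (Wedge: Pb − Ps = 21.)
Burden on consumers: $6; on suppliers: $15. (They sum to $21.)
The less price-elastic side of the market bears the larger share of a per-unit tax.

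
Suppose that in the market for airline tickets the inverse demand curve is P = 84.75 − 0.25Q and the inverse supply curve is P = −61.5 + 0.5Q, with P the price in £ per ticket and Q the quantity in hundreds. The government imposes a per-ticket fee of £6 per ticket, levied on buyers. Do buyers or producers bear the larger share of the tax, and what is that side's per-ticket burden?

Rewrite in direct form: Qd = 339 − 4P and Qs = 2P + 123.
Without the tax, 339 − 4P = 2P + 123 gives 6P = 216, so P* = £36 and Q* = 195.
With the tax collected from buyers, demand (in seller-price terms) shifts: Qd = 339 − 4(P + 6).
Solving gives Q = 187 with buyers paying £38 and producers receiving £32 (the £6 wedge).
Per-ticket burden: buyers £2, producers £4.
Producers take the larger share because supply is less price-elastic here (demand slope 4 vs supply slope 2).
The less price-elastic side of the market bears the larger share of a per-unit tax.

Producers bear the larger share: £4 per ticket.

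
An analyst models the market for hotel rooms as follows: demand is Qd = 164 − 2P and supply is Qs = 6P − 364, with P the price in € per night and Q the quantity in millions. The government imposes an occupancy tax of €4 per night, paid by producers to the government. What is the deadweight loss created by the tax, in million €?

Deadweight loss = €12 million.

Without the tax, 164 − 2P = 6P − 364 gives 8P = 528, so P* = €66 and Q* = 32.
With the tax collected from producers, supply shifts: Qs = 6(P − 4) − 364.
New equilibrium: buyers pay €69, producers receive €65, Q = 26. (Wedge: Pb − Ps = 4.)
Quantity falls by |ΔQ| = |32 − 26| = 6.
DWL = ½ · t · |ΔQ| = ½ · 4 · 6 = €12.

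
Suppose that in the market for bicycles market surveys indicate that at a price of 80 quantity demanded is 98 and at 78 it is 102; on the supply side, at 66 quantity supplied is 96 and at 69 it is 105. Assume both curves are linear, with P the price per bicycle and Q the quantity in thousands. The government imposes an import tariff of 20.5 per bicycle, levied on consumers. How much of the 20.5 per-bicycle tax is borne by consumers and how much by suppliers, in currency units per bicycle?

Demand slope: (102 − 98)/(78 − 80) = -2, so Qd = 258 − 2P.
Supply slope: (105 − 96)/(69 − 66) = 3, so Qs = 3P − 102.
Before the tax: set 258 − 2P = 3P − 102 → P* = 72, Q* = 114.
With the tax collected from consumers, demand (in seller-price terms) shifts: Qd = 258 − 2(P + 20.5).
New equilibrium: consumers pay 84.3, suppliers receive 63.8, Q = 89.4. (Wedge: Pb − Ps = 20.5.)
Burden on consumers: 12.3; on suppliers: 8.2. (They sum to 20.5.)
The less price-elastic side of the market bears the larger share of a per-unit tax.

Consumers bear 12.3 per bicycle; suppliers bear 8.2 per bicycle.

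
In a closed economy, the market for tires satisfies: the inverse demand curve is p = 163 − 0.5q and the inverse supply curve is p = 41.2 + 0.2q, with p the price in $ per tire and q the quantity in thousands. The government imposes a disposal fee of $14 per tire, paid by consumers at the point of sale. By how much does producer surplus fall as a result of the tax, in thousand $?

Inverting to q(p) form: qd = 326 − 2p; qs = 5p − 206.
Before the tax: set 326 − 2p = 5p − 206 → p* = $76, q* = 174.
With the tax collected from consumers, demand (in seller-price terms) shifts: qd = 326 − 2(p + 14).
New equilibrium: consumers pay $86, sellers receive $72, q = 154. (Wedge: pb − ps = 14.)
ΔPS is the trapezoid between Q = 154 and Q = 174 of height $4: ½ · (174 + 154) · 4 = $656.

Producer surplus falls by $656 thousand.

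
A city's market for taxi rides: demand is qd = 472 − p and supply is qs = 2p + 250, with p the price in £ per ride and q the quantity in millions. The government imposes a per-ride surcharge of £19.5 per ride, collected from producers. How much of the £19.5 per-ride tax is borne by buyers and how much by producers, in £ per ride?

Buyers bear £13 per ride; producers bear £6.5 per ride.

Without the tax, 472 − p = 2p + 250 gives 3p = 222, so p* = £74 and q* = 398.
With the tax collected from producers, supply shifts: qs = 2(p − 19.5) + 250.
New equilibrium: buyers pay £87, producers receive £67.5, q = 385. (Wedge: pb − ps = 19.5.)
Burden on buyers: £13; on producers: £6.5. (They sum to £19.5.)
The less price-elastic side of the market bears the larger share of a per-unit tax.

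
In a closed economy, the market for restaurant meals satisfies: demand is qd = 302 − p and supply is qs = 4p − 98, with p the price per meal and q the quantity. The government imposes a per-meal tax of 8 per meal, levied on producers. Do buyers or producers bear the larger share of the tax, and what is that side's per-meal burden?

Buyers bear the larger share: 6.4 per meal.

Before the tax: set 302 − p = 4p − 98 → p* = 80, q* = 222.
With the tax collected from producers, supply shifts: qs = 4(p − 8) − 98.
New equilibrium: buyers pay 86.4, producers receive 78.4, q = 215.6. (Wedge: pb − ps = 8.)
Per-meal burden: buyers 6.4, producers 1.6.
Buyers take the larger share because demand is less price-elastic here (demand slope 1 vs supply slope 4).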